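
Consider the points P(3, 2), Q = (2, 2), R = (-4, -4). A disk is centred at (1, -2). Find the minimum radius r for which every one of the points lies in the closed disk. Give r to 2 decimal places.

5.39

The required radius is the distance from (1, -2) to the farthest point.
Squared distances: 20, 17, 29.
Maximum is 29, attained at R.
r = √29 ≈ 5.39.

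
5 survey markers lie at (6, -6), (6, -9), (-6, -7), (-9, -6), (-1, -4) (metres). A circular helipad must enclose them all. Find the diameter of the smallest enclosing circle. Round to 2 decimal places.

The minimum enclosing circle of a finite set is fixed by two of the points (as a diameter) or three (as a circumcircle).
The farthest pair is (6, -9)–(-9, -6) with squared distance 234. The circle on this segment as diameter has centre (-1.5, -7.5) and r² = 234/4 = 58.5.
Check (6, -6): distance² to centre = 58.5 ≤ 58.5, so it lies inside.
All remaining points lie in this disk, and no smaller disk contains both endpoints, so this is the minimum enclosing circle.
Diameter = 2r = 2√(58.5) ≈ 15.30.

15.30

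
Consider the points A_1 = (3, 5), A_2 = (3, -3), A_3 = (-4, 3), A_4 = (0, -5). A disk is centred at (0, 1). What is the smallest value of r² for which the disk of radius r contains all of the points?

36

The required radius is the distance from (0, 1) to the farthest point.
Squared distances: 25, 25, 20, 36.
Maximum is 36, attained at A_4.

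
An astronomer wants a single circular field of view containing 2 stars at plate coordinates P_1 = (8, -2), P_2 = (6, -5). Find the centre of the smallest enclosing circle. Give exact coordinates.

(7, -3.5)

The smallest circle enclosing two points has them as diameter endpoints.
Centre = midpoint = (7, -3.5); r² = |P_1P_2|²/4 = 13/4 = 3.25.
Centre = (7, -3.5).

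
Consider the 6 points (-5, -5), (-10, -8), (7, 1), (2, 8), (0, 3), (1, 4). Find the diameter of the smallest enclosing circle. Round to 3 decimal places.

20.179

A smallest enclosing disk is always determined by at most three of the input points on its boundary.
The minimum enclosing circle is determined by three boundary points: (-10, -8), (7, 1), (2, 8).
Their circumcentre is (-120/41, -33/41) with r² = 171125/1681.
The farthest remaining point (1, 4) is at distance² 64730/1681 ≤ 171125/1681.
Diameter = 2r = 2√(171125/1681) ≈ 20.179.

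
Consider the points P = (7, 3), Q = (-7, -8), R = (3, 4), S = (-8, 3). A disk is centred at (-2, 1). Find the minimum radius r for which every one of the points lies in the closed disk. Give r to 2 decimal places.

10.30

The required radius is the distance from (-2, 1) to the farthest point.
Squared distances: 85, 106, 34, 40.
Maximum is 106, attained at Q.
r = √106 ≈ 10.30.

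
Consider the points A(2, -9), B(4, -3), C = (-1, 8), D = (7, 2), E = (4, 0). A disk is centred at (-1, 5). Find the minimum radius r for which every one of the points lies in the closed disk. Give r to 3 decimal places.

14.318

The required radius is the distance from (-1, 5) to the farthest point.
Squared distances: 205, 89, 9, 73, 50.
Maximum is 205, attained at A.
r = √205 ≈ 14.318.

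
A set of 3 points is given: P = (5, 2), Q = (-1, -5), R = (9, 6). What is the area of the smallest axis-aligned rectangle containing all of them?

x ranges over [-1, 9], width 10.
y ranges over [-5, 6], height 11.
Area = 10 × 11 = 110.

110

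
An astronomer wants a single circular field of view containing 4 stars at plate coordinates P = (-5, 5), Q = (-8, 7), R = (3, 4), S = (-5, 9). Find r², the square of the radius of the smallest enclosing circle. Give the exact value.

32.5

The farthest pair is Q–R with squared distance 130. The circle on this segment as diameter has centre (-2.5, 5.5) and r² = 130/4 = 32.5.
Check P: distance² to centre = 6.5 ≤ 32.5, so it lies inside.
All remaining points lie in this disk, and no smaller disk contains both endpoints, so this is the minimum enclosing circle.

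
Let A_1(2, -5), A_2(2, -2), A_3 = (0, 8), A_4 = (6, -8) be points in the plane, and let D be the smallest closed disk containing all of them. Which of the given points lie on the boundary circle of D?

A smallest enclosing disk is always determined by at most three of the input points on its boundary.
The farthest pair is A_3–A_4 with squared distance 292. The circle on this segment as diameter has centre (3, 0) and r² = 292/4 = 73.
Check A_1: distance² to centre = 26 ≤ 73, so it lies inside.
All remaining points lie in this disk, and no smaller disk contains both endpoints, so this is the minimum enclosing circle.
The points at distance exactly r from the centre are A_3, A_4 — 2 points.

A_3, A_4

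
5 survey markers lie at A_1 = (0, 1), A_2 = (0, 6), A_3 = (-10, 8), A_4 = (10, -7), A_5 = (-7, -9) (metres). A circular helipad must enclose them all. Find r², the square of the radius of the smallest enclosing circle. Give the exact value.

By Welzl's lemma the MEC is supported by two points (diametrically opposite) or three points (on a circumcircle).
The farthest pair is A_3–A_4 with squared distance 625. The circle on this segment as diameter has centre (0, 0.5) and r² = 625/4 = 156.25.
Check A_1: distance² to centre = 0.25 ≤ 156.25, so it lies inside.
All remaining points lie in this disk, and no smaller disk contains both endpoints, so this is the minimum enclosing circle.

156.25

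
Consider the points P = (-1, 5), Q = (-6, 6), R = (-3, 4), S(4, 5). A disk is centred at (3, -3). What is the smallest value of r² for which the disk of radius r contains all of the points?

162

The required radius is the distance from (3, -3) to the farthest point.
Squared distances: 80, 162, 85, 65.
Maximum is 162, attained at Q.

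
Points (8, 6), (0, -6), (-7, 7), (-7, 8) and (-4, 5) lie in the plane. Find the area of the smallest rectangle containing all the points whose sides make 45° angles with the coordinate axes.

210

In coordinates u = x + y, v = x − y the rectangle is axis-aligned; the map (x,y)→(u,v) scales areas by 2.
u-values: 14, -6, 0, 1, 1; range = 14 − (-6) = 20.
v-values: 2, 6, -14, -15, -9; range = 6 − (-15) = 21.
Area = (20 × 21) / 2 = 210.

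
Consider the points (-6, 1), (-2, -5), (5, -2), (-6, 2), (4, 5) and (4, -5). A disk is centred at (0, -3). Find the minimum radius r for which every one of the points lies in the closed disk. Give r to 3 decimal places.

8.944

The required radius is the distance from (0, -3) to the farthest point.
Squared distances: 52, 8, 26, 61, 80, 20.
Maximum is 80, attained at (4, 5).
r = √80 ≈ 8.944.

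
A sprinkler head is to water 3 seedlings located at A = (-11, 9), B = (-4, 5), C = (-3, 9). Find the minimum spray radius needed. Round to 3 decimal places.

4.155

Side lengths²: AB² = 65, AC² = 64, BC² = 17.
Since AB² = 65 < 64 + 17 = 81, the triangle is acute, so the smallest enclosing circle is the circumcircle.
Circumcentre = (-7, 7.875), r² = 17.265625.
r = √(17.265625) ≈ 4.155.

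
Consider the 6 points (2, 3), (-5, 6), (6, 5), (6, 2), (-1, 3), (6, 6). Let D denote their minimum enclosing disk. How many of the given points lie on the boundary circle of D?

The minimum enclosing circle of a finite set is fixed by two of the points (as a diameter) or three (as a circumcircle).
The farthest pair is (-5, 6)–(6, 2) with squared distance 137. The circle on this segment as diameter has centre (0.5, 4) and r² = 137/4 = 34.25.
Check (2, 3): distance² to centre = 3.25 ≤ 34.25, so it lies inside.
All remaining points lie in this disk, and no smaller disk contains both endpoints, so this is the minimum enclosing circle.
The points at distance exactly r from the centre are (-5, 6), (6, 2), (6, 6) — 3 points.

3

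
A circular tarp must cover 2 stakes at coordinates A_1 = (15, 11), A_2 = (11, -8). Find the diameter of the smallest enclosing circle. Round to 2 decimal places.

The smallest circle enclosing two points has them as diameter endpoints.
Centre = midpoint = (13, 1.5); r² = |A_1A_2|²/4 = 377/4 = 94.25.
Diameter = 2r = 2√(94.25) ≈ 19.42.

19.42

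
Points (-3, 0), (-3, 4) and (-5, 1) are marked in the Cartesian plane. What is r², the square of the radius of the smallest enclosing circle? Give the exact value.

Call the three points A, B, C in the order given.
Side lengths²: AB² = 16, AC² = 5, BC² = 13.
Since AB² = 16 < 13 + 5 = 18, the triangle is acute, so the smallest enclosing circle is the circumcircle.
Circumcentre = (-3.25, 2), r² = 4.0625.

4.0625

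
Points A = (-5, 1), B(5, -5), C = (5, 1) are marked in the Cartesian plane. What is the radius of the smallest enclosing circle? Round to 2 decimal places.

Side lengths²: AB² = 136, AC² = 100, BC² = 36.
Since AB² = 136 ≥ 100 + 36 = 136, the angle opposite AB is not acute, so the smallest enclosing circle has AB as diameter.
Centre = midpoint of AB = (0, -2), r² = 136/4 = 34.
r = √34 ≈ 5.83.

5.83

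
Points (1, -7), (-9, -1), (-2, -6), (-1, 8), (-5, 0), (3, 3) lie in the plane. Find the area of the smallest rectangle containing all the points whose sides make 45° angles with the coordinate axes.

In coordinates u = x + y, v = x − y the rectangle is axis-aligned; the map (x,y)→(u,v) scales areas by 2.
u-values: -6, -10, -8, 7, -5, 6; range = 7 − (-10) = 17.
v-values: 8, -8, 4, -9, -5, 0; range = 8 − (-9) = 17.
Area = (17 × 17) / 2 = 144.5.

144.5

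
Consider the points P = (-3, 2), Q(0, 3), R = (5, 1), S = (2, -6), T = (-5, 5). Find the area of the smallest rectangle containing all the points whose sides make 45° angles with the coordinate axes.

90

In coordinates u = x + y, v = x − y the rectangle is axis-aligned; the map (x,y)→(u,v) scales areas by 2.
u-values: -1, 3, 6, -4, 0; range = 6 − (-4) = 10.
v-values: -5, -3, 4, 8, -10; range = 8 − (-10) = 18.
Area = (10 × 18) / 2 = 90.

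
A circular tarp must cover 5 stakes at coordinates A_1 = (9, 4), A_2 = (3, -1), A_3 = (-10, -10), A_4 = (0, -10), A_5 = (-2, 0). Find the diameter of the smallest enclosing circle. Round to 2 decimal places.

23.60

A smallest enclosing disk is always determined by at most three of the input points on its boundary.
The farthest pair is A_1–A_3 with squared distance 557. The circle on this segment as diameter has centre (-0.5, -3) and r² = 557/4 = 139.25.
Check A_2: distance² to centre = 16.25 ≤ 139.25, so it lies inside.
All remaining points lie in this disk, and no smaller disk contains both endpoints, so this is the minimum enclosing circle.
Diameter = 2r = 2√(139.25) ≈ 23.60.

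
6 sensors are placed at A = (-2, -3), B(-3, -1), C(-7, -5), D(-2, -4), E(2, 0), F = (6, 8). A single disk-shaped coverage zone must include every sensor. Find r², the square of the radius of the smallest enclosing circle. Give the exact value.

84.5

The minimum enclosing circle of a finite set is fixed by two of the points (as a diameter) or three (as a circumcircle).
The farthest pair is C–F with squared distance 338. The circle on this segment as diameter has centre (-0.5, 1.5) and r² = 338/4 = 84.5.
Check A: distance² to centre = 22.5 ≤ 84.5, so it lies inside.
All remaining points lie in this disk, and no smaller disk contains both endpoints, so this is the minimum enclosing circle.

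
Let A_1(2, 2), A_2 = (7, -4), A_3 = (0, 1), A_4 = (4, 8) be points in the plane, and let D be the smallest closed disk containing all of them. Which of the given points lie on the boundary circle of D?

A_2, A_4

The minimum enclosing circle of a finite set is fixed by two of the points (as a diameter) or three (as a circumcircle).
The farthest pair is A_2–A_4 with squared distance 153. The circle on this segment as diameter has centre (5.5, 2) and r² = 153/4 = 38.25.
Check A_1: distance² to centre = 12.25 ≤ 38.25, so it lies inside.
All remaining points lie in this disk, and no smaller disk contains both endpoints, so this is the minimum enclosing circle.
The points at distance exactly r from the centre are A_2, A_4 — 2 points.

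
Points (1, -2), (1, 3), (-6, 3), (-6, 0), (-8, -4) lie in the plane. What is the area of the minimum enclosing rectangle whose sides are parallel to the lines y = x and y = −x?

96

In coordinates u = x + y, v = x − y the rectangle is axis-aligned; the map (x,y)→(u,v) scales areas by 2.
u-values: -1, 4, -3, -6, -12; range = 4 − (-12) = 16.
v-values: 3, -2, -9, -6, -4; range = 3 − (-9) = 12.
Area = (16 × 12) / 2 = 96.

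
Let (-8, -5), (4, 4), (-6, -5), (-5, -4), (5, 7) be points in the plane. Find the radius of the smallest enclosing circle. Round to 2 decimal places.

The farthest pair is (-8, -5)–(5, 7) with squared distance 313. The circle on this segment as diameter has centre (-1.5, 1) and r² = 313/4 = 78.25.
Check (4, 4): distance² to centre = 39.25 ≤ 78.25, so it lies inside.
All remaining points lie in this disk, and no smaller disk contains both endpoints, so this is the minimum enclosing circle.
r = √(78.25) ≈ 8.85.

8.85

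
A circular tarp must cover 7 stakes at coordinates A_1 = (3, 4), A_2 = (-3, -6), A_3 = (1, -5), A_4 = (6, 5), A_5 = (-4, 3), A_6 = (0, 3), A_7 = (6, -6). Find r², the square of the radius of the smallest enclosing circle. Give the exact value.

50.5

By Welzl's lemma the MEC is supported by two points (diametrically opposite) or three points (on a circumcircle).
The farthest pair is A_2–A_4 with squared distance 202. The circle on this segment as diameter has centre (1.5, -0.5) and r² = 202/4 = 50.5.
Check A_1: distance² to centre = 22.5 ≤ 50.5, so it lies inside.
All remaining points lie in this disk, and no smaller disk contains both endpoints, so this is the minimum enclosing circle.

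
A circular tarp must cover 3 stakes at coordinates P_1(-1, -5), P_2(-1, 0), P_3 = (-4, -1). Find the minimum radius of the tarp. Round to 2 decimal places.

2.64

Side lengths²: P_1P_2² = 25, P_1P_3² = 25, P_2P_3² = 10.
Since P_1P_3² = 25 < 25 + 10 = 35, the triangle is acute, so the smallest enclosing circle is the circumcircle.
Circumcentre = (-11/6, -2.5), r² = 125/18.
r = √(125/18) ≈ 2.64.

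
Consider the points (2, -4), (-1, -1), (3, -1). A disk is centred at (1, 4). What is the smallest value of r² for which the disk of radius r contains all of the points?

The required radius is the distance from (1, 4) to the farthest point.
Squared distances: 65, 29, 29.
Maximum is 65, attained at (2, -4).

65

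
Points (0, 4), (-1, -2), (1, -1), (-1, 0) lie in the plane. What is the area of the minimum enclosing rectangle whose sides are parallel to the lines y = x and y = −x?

In coordinates u = x + y, v = x − y the rectangle is axis-aligned; the map (x,y)→(u,v) scales areas by 2.
u-values: 4, -3, 0, -1; range = 4 − (-3) = 7.
v-values: -4, 1, 2, -1; range = 2 − (-4) = 6.
Area = (7 × 6) / 2 = 21.

21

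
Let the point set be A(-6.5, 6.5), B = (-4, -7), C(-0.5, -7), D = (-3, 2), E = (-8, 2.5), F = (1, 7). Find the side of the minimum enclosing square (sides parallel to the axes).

The bounding box has width 9 and height 14.
An axis-aligned square enclosing the set must have side ≥ max(width, height).
So the minimum side is max(9, 14) = 14.

14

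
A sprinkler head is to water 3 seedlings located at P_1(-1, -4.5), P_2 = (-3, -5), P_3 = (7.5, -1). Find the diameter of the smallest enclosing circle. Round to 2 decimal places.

Side lengths²: P_1P_2² = 4.25, P_1P_3² = 84.5, P_2P_3² = 126.25.
Since P_2P_3² = 126.25 ≥ 84.5 + 4.25 = 88.75, the angle opposite P_2P_3 is not acute, so the smallest enclosing circle has P_2P_3 as diameter.
Centre = midpoint of P_2P_3 = (2.25, -3), r² = 126.25/4 = 31.5625.
Diameter = 2r = 2√(31.5625) ≈ 11.24.

11.24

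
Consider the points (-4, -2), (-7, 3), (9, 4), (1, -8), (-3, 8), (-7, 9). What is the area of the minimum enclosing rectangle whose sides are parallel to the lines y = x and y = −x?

250

In coordinates u = x + y, v = x − y the rectangle is axis-aligned; the map (x,y)→(u,v) scales areas by 2.
u-values: -6, -4, 13, -7, 5, 2; range = 13 − (-7) = 20.
v-values: -2, -10, 5, 9, -11, -16; range = 9 − (-16) = 25.
Area = (20 × 25) / 2 = 250.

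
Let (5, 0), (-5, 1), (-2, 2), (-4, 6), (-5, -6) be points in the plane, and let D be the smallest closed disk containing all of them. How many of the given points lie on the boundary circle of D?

The minimum enclosing circle of a finite set is fixed by two of the points (as a diameter) or three (as a circumcircle).
The minimum enclosing circle is determined by three boundary points: (5, 0), (-4, 6), (-5, -6).
Their circumcentre is (-63/38, -9/38) with r² = 32045/722.
The farthest remaining point (-5, 1) is at distance² 9169/722 ≤ 32045/722.
The points at distance exactly r from the centre are (5, 0), (-4, 6), (-5, -6) — 3 points.

3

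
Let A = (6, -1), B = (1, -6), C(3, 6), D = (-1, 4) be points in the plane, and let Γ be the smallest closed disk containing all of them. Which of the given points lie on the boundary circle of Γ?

The minimum enclosing circle of a finite set is fixed by two of the points (as a diameter) or three (as a circumcircle).
The farthest pair is B–C with squared distance 148. The circle on this segment as diameter has centre (2, 0) and r² = 148/4 = 37.
Check A: distance² to centre = 17 ≤ 37, so it lies inside.
All remaining points lie in this disk, and no smaller disk contains both endpoints, so this is the minimum enclosing circle.
The points at distance exactly r from the centre are B, C — 2 points.

B, C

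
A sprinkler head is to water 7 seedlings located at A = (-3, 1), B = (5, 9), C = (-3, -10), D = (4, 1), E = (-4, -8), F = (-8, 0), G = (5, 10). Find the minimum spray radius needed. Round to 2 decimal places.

The farthest pair is C–G with squared distance 464. The circle on this segment as diameter has centre (1, 0) and r² = 464/4 = 116.
Check A: distance² to centre = 17 ≤ 116, so it lies inside.
All remaining points lie in this disk, and no smaller disk contains both endpoints, so this is the minimum enclosing circle.
r = √116 ≈ 10.77.

10.77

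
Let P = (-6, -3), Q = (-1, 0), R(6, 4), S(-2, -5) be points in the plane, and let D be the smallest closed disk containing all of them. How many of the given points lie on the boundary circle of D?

2

The farthest pair is P–R with squared distance 193. The circle on this segment as diameter has centre (0, 0.5) and r² = 193/4 = 48.25.
Check Q: distance² to centre = 1.25 ≤ 48.25, so it lies inside.
All remaining points lie in this disk, and no smaller disk contains both endpoints, so this is the minimum enclosing circle.
The points at distance exactly r from the centre are P, R — 2 points.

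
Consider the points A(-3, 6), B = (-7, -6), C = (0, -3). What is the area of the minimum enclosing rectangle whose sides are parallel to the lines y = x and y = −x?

In coordinates u = x + y, v = x − y the rectangle is axis-aligned; the map (x,y)→(u,v) scales areas by 2.
u-values: 3, -13, -3; range = 3 − (-13) = 16.
v-values: -9, -1, 3; range = 3 − (-9) = 12.
Area = (16 × 12) / 2 = 96.

96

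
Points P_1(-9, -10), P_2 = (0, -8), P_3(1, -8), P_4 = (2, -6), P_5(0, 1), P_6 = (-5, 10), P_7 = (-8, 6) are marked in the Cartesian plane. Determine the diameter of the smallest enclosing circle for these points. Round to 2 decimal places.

A smallest enclosing disk is always determined by at most three of the input points on its boundary.
The minimum enclosing circle is determined by three boundary points: P_1, P_3, P_6.
Their circumcentre is (-5.75, -0.25) with r² = 105.625.
The farthest remaining point P_2 is at distance² 93.125 ≤ 105.625.
Diameter = 2r = 2√(105.625) ≈ 20.55.

20.55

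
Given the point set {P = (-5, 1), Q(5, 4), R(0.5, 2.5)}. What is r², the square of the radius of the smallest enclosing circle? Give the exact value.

Side lengths²: PQ² = 109, PR² = 32.5, QR² = 22.5.
Since PQ² = 109 ≥ 32.5 + 22.5 = 55, the angle opposite PQ is not acute, so the smallest enclosing circle has PQ as diameter.
Centre = midpoint of PQ = (0, 2.5), r² = 109/4 = 27.25.

27.25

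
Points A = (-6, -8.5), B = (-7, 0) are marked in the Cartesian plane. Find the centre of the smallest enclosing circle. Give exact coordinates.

(-6.5, -4.25)

The smallest circle enclosing two points has them as diameter endpoints.
Centre = midpoint = (-6.5, -4.25); r² = |AB|²/4 = 73.25/4 = 18.3125.
Centre = (-6.5, -4.25).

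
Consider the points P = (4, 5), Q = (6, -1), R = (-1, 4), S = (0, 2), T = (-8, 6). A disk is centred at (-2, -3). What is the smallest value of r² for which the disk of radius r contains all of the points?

117

The required radius is the distance from (-2, -3) to the farthest point.
Squared distances: 100, 68, 50, 29, 117.
Maximum is 117, attained at T.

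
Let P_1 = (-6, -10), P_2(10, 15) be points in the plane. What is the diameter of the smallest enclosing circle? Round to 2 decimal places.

29.68

The smallest circle enclosing two points has them as diameter endpoints.
Centre = midpoint = (2, 2.5); r² = |P_1P_2|²/4 = 881/4 = 220.25.
Diameter = 2r = 2√(220.25) ≈ 29.68.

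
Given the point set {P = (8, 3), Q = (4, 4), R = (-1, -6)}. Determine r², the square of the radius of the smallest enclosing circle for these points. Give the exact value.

Side lengths²: PQ² = 17, PR² = 162, QR² = 125.
Since PR² = 162 ≥ 125 + 17 = 142, the angle opposite PR is not acute, so the smallest enclosing circle has PR as diameter.
Centre = midpoint of PR = (3.5, -1.5), r² = 162/4 = 40.5.

40.5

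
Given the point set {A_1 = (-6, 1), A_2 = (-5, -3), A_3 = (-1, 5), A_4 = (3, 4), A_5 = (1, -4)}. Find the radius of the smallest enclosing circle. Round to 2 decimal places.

5.32

A smallest enclosing disk is always determined by at most three of the input points on its boundary.
The farthest pair is A_2–A_4 with squared distance 113. The circle on this segment as diameter has centre (-1, 0.5) and r² = 113/4 = 28.25.
Check A_1: distance² to centre = 25.25 ≤ 28.25, so it lies inside.
All remaining points lie in this disk, and no smaller disk contains both endpoints, so this is the minimum enclosing circle.
r = √(28.25) ≈ 5.32.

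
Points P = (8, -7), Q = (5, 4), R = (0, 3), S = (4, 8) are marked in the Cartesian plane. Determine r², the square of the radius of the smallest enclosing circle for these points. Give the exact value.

60.25

The minimum enclosing circle of a finite set is fixed by two of the points (as a diameter) or three (as a circumcircle).
The farthest pair is P–S with squared distance 241. The circle on this segment as diameter has centre (6, 0.5) and r² = 241/4 = 60.25.
Check Q: distance² to centre = 13.25 ≤ 60.25, so it lies inside.
All remaining points lie in this disk, and no smaller disk contains both endpoints, so this is the minimum enclosing circle.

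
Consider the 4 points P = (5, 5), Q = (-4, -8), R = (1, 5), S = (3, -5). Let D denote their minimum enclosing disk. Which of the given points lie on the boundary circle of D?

By Welzl's lemma the MEC is supported by two points (diametrically opposite) or three points (on a circumcircle).
The farthest pair is P–Q with squared distance 250. The circle on this segment as diameter has centre (0.5, -1.5) and r² = 250/4 = 62.5.
Check R: distance² to centre = 42.5 ≤ 62.5, so it lies inside.
All remaining points lie in this disk, and no smaller disk contains both endpoints, so this is the minimum enclosing circle.
The points at distance exactly r from the centre are P, Q — 2 points.

P, Q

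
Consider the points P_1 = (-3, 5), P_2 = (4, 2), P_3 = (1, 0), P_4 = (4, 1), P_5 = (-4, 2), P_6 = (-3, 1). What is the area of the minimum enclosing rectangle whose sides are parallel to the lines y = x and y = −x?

In coordinates u = x + y, v = x − y the rectangle is axis-aligned; the map (x,y)→(u,v) scales areas by 2.
u-values: 2, 6, 1, 5, -2, -2; range = 6 − (-2) = 8.
v-values: -8, 2, 1, 3, -6, -4; range = 3 − (-8) = 11.
Area = (8 × 11) / 2 = 44.

44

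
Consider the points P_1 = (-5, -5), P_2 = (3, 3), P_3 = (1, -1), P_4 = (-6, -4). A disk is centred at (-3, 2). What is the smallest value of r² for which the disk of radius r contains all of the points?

53

The required radius is the distance from (-3, 2) to the farthest point.
Squared distances: 53, 37, 25, 45.
Maximum is 53, attained at P_1.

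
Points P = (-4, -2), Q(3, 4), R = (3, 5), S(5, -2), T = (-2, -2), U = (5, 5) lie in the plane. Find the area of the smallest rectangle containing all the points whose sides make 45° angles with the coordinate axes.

72

In coordinates u = x + y, v = x − y the rectangle is axis-aligned; the map (x,y)→(u,v) scales areas by 2.
u-values: -6, 7, 8, 3, -4, 10; range = 10 − (-6) = 16.
v-values: -2, -1, -2, 7, 0, 0; range = 7 − (-2) = 9.
Area = (16 × 9) / 2 = 72.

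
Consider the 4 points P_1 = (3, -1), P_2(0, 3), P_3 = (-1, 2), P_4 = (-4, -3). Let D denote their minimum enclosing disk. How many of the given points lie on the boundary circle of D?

3

By Welzl's lemma the MEC is supported by two points (diametrically opposite) or three points (on a circumcircle).
The minimum enclosing circle is determined by three boundary points: P_1, P_2, P_4.
Their circumcentre is (-29/34, -13/17) with r² = 17225/1156.
The farthest remaining point P_3 is at distance² 8861/1156 ≤ 17225/1156.
The points at distance exactly r from the centre are P_1, P_2, P_4 — 3 points.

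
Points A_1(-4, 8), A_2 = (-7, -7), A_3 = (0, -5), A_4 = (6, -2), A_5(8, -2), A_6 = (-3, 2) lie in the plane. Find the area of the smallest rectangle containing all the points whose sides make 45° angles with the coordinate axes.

In coordinates u = x + y, v = x − y the rectangle is axis-aligned; the map (x,y)→(u,v) scales areas by 2.
u-values: 4, -14, -5, 4, 6, -1; range = 6 − (-14) = 20.
v-values: -12, 0, 5, 8, 10, -5; range = 10 − (-12) = 22.
Area = (20 × 22) / 2 = 220.

220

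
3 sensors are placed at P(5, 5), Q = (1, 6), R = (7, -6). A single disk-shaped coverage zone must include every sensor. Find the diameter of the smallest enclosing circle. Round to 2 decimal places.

13.42

Side lengths²: PQ² = 17, PR² = 125, QR² = 180.
Since QR² = 180 ≥ 125 + 17 = 142, the angle opposite QR is not acute, so the smallest enclosing circle has QR as diameter.
Centre = midpoint of QR = (4, 0), r² = 180/4 = 45.
Diameter = 2r = 2√45 ≈ 13.42.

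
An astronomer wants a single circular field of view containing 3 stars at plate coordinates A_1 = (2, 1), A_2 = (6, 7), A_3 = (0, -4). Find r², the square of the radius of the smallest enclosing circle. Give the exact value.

39.25

Side lengths²: A_1A_2² = 52, A_1A_3² = 29, A_2A_3² = 157.
Since A_2A_3² = 157 ≥ 52 + 29 = 81, the angle opposite A_2A_3 is not acute, so the smallest enclosing circle has A_2A_3 as diameter.
Centre = midpoint of A_2A_3 = (3, 1.5), r² = 157/4 = 39.25.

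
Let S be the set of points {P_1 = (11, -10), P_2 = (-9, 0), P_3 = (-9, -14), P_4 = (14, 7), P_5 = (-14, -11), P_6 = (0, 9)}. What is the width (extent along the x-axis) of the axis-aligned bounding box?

max x = 14, min x = -14, so width = 28.

28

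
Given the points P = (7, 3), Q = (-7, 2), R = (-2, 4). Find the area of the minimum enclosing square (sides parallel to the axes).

196

The bounding box has width 14 and height 2.
An axis-aligned square enclosing the set must have side ≥ max(width, height).
So the minimum side is max(14, 2) = 14.
Area = 14² = 196.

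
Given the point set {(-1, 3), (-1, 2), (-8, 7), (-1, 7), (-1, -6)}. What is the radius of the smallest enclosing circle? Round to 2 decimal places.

7.38

A smallest enclosing disk is always determined by at most three of the input points on its boundary.
The farthest pair is (-8, 7)–(-1, -6) with squared distance 218. The circle on this segment as diameter has centre (-4.5, 0.5) and r² = 218/4 = 54.5.
Check (-1, 3): distance² to centre = 18.5 ≤ 54.5, so it lies inside.
All remaining points lie in this disk, and no smaller disk contains both endpoints, so this is the minimum enclosing circle.
r = √(54.5) ≈ 7.38.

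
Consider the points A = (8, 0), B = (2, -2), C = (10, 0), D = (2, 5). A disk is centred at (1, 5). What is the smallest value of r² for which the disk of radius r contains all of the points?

106

The required radius is the distance from (1, 5) to the farthest point.
Squared distances: 74, 50, 106, 1.
Maximum is 106, attained at C.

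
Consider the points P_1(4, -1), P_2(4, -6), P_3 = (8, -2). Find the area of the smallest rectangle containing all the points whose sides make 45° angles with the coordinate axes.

20

In coordinates u = x + y, v = x − y the rectangle is axis-aligned; the map (x,y)→(u,v) scales areas by 2.
u-values: 3, -2, 6; range = 6 − (-2) = 8.
v-values: 5, 10, 10; range = 10 − 5 = 5.
Area = (8 × 5) / 2 = 20.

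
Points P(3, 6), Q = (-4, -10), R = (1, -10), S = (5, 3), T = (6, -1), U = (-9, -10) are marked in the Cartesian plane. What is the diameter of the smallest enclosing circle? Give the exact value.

20

By Welzl's lemma the MEC is supported by two points (diametrically opposite) or three points (on a circumcircle).
The farthest pair is P–U with squared distance 400. The circle on this segment as diameter has centre (-3, -2) and r² = 400/4 = 100.
Check Q: distance² to centre = 65 ≤ 100, so it lies inside.
All remaining points lie in this disk, and no smaller disk contains both endpoints, so this is the minimum enclosing circle.
Diameter = 2r = 2√100 = 20.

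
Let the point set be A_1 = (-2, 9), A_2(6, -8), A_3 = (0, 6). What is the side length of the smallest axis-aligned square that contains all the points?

17

The bounding box has width 8 and height 17.
An axis-aligned square enclosing the set must have side ≥ max(width, height).
So the minimum side is max(8, 17) = 17.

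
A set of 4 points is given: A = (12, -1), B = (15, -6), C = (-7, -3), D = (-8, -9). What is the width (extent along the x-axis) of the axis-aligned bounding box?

23

max x = 15, min x = -8, so width = 23.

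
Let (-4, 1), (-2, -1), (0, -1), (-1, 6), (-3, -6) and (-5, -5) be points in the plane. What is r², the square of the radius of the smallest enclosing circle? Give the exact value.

37

The minimum enclosing circle of a finite set is fixed by two of the points (as a diameter) or three (as a circumcircle).
The farthest pair is (-1, 6)–(-3, -6) with squared distance 148. The circle on this segment as diameter has centre (-2, 0) and r² = 148/4 = 37.
Check (-4, 1): distance² to centre = 5 ≤ 37, so it lies inside.
All remaining points lie in this disk, and no smaller disk contains both endpoints, so this is the minimum enclosing circle.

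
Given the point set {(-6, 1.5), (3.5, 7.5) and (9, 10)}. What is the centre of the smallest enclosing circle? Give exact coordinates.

Call the three points A, B, C in the order given.
Side lengths²: AB² = 126.25, AC² = 297.25, BC² = 36.5.
Since AC² = 297.25 ≥ 126.25 + 36.5 = 162.75, the angle opposite AC is not acute, so the smallest enclosing circle has AC as diameter.
Centre = midpoint of AC = (1.5, 5.75), r² = 297.25/4 = 74.3125.
Centre = (1.5, 5.75).

(1.5, 5.75)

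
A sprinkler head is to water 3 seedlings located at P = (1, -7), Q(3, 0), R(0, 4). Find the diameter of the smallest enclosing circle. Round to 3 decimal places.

Side lengths²: PQ² = 53, PR² = 122, QR² = 25.
Since PR² = 122 ≥ 53 + 25 = 78, the angle opposite PR is not acute, so the smallest enclosing circle has PR as diameter.
Centre = midpoint of PR = (0.5, -1.5), r² = 122/4 = 30.5.
Diameter = 2r = 2√(30.5) ≈ 11.045.

11.045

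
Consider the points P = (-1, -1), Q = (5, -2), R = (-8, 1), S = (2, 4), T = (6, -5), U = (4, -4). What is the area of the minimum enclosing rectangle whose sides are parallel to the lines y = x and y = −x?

130

In coordinates u = x + y, v = x − y the rectangle is axis-aligned; the map (x,y)→(u,v) scales areas by 2.
u-values: -2, 3, -7, 6, 1, 0; range = 6 − (-7) = 13.
v-values: 0, 7, -9, -2, 11, 8; range = 11 − (-9) = 20.
Area = (13 × 20) / 2 = 130.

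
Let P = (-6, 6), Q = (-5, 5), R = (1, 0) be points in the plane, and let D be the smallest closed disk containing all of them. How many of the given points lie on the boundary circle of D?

2

Side lengths²: PQ² = 2, PR² = 85, QR² = 61.
Since PR² = 85 ≥ 61 + 2 = 63, the angle opposite PR is not acute, so the smallest enclosing circle has PR as diameter.
Centre = midpoint of PR = (-2.5, 3), r² = 85/4 = 21.25.
The points at distance exactly r from the centre are P, R — 2 points.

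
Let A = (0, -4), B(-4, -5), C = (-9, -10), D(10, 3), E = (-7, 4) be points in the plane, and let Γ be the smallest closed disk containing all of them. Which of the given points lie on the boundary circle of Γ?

The farthest pair is C–D with squared distance 530. The circle on this segment as diameter has centre (0.5, -3.5) and r² = 530/4 = 132.5.
Check A: distance² to centre = 0.5 ≤ 132.5, so it lies inside.
All remaining points lie in this disk, and no smaller disk contains both endpoints, so this is the minimum enclosing circle.
The points at distance exactly r from the centre are C, D — 2 points.

C, D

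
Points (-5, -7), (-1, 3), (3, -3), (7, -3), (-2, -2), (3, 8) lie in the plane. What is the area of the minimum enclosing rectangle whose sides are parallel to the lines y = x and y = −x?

172.5

In coordinates u = x + y, v = x − y the rectangle is axis-aligned; the map (x,y)→(u,v) scales areas by 2.
u-values: -12, 2, 0, 4, -4, 11; range = 11 − (-12) = 23.
v-values: 2, -4, 6, 10, 0, -5; range = 10 − (-5) = 15.
Area = (23 × 15) / 2 = 172.5.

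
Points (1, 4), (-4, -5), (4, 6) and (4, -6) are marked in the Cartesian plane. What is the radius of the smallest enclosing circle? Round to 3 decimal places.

6.854

The minimum enclosing circle of a finite set is fixed by two of the points (as a diameter) or three (as a circumcircle).
The minimum enclosing circle is determined by three boundary points: (-4, -5), (4, 6), (4, -6).
Their circumcentre is (0.6875, 0) with r² = 46.97265625.
The farthest remaining point (1, 4) is at distance² 16.09765625 ≤ 46.97265625.
r = √(46.97265625) ≈ 6.854.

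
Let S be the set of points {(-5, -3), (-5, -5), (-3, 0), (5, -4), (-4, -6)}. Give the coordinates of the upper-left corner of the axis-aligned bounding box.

(-5, 0)

x-range [-5, 5], y-range [-6, 0].
The upper-left corner is (-5, 0).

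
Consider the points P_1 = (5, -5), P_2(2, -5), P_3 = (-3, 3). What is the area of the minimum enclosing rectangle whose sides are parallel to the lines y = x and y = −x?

In coordinates u = x + y, v = x − y the rectangle is axis-aligned; the map (x,y)→(u,v) scales areas by 2.
u-values: 0, -3, 0; range = 0 − (-3) = 3.
v-values: 10, 7, -6; range = 10 − (-6) = 16.
Area = (3 × 16) / 2 = 24.

24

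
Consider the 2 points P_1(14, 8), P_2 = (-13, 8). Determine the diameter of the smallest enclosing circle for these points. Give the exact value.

The smallest circle enclosing two points has them as diameter endpoints.
Centre = midpoint = (0.5, 8); r² = |P_1P_2|²/4 = 729/4 = 182.25.
Diameter = 2r = 2√(182.25) = 27.

27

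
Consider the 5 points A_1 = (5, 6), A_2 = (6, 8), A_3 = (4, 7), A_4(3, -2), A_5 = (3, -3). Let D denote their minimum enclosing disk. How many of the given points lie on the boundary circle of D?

By Welzl's lemma the MEC is supported by two points (diametrically opposite) or three points (on a circumcircle).
The farthest pair is A_2–A_5 with squared distance 130. The circle on this segment as diameter has centre (4.5, 2.5) and r² = 130/4 = 32.5.
Check A_1: distance² to centre = 12.5 ≤ 32.5, so it lies inside.
All remaining points lie in this disk, and no smaller disk contains both endpoints, so this is the minimum enclosing circle.
The points at distance exactly r from the centre are A_2, A_5 — 2 points.

2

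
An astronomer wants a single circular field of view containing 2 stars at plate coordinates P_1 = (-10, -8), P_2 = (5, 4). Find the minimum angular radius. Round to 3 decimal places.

9.605

The smallest circle enclosing two points has them as diameter endpoints.
Centre = midpoint = (-2.5, -2); r² = |P_1P_2|²/4 = 369/4 = 92.25.
r = √(92.25) ≈ 9.605.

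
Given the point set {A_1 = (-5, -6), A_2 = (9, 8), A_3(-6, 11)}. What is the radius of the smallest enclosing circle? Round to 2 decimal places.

10.23

Side lengths²: A_1A_2² = 392, A_1A_3² = 290, A_2A_3² = 234.
Since A_1A_2² = 392 < 290 + 234 = 524, the triangle is acute, so the smallest enclosing circle is the circumcircle.
Circumcentre = (1/6, 17/6), r² = 1885/18.
r = √(1885/18) ≈ 10.23.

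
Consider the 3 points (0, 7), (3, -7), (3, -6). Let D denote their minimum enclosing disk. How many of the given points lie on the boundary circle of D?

2

Call the three points A, B, C in the order given.
Side lengths²: AB² = 205, AC² = 178, BC² = 1.
Since AB² = 205 ≥ 178 + 1 = 179, the angle opposite AB is not acute, so the smallest enclosing circle has AB as diameter.
Centre = midpoint of AB = (1.5, 0), r² = 205/4 = 51.25.
The points at distance exactly r from the centre are (0, 7), (3, -7) — 2 points.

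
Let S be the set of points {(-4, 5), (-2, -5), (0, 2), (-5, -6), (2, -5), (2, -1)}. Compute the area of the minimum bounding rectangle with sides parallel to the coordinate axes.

x ranges over [-5, 2], width 7.
y ranges over [-6, 5], height 11.
Area = 7 × 11 = 77.

77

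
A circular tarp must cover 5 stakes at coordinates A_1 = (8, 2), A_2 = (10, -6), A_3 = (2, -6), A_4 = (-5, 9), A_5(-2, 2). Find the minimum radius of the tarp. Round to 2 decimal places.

10.61

A smallest enclosing disk is always determined by at most three of the input points on its boundary.
The farthest pair is A_2–A_4 with squared distance 450. The circle on this segment as diameter has centre (2.5, 1.5) and r² = 450/4 = 112.5.
Check A_1: distance² to centre = 30.5 ≤ 112.5, so it lies inside.
All remaining points lie in this disk, and no smaller disk contains both endpoints, so this is the minimum enclosing circle.
r = √(112.5) ≈ 10.61.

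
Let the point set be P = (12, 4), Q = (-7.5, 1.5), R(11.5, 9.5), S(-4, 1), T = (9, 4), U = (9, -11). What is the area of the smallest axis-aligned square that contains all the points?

420.25

The bounding box has width 19.5 and height 20.5.
An axis-aligned square enclosing the set must have side ≥ max(width, height).
So the minimum side is max(19.5, 20.5) = 20.5.
Area = 20.5² = 420.25.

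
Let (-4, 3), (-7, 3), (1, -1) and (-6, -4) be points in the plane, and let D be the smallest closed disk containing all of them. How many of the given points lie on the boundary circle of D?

3

The minimum enclosing circle of a finite set is fixed by two of the points (as a diameter) or three (as a circumcircle).
The minimum enclosing circle is determined by three boundary points: (-7, 3), (1, -1), (-6, -4).
Their circumcentre is (-46/13, -1/13) with r² = 3625/169.
The farthest remaining point (-4, 3) is at distance² 1636/169 ≤ 3625/169.
The points at distance exactly r from the centre are (-7, 3), (1, -1), (-6, -4) — 3 points.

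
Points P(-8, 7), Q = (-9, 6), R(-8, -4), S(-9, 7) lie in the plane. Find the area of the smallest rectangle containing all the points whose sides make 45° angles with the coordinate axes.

66

In coordinates u = x + y, v = x − y the rectangle is axis-aligned; the map (x,y)→(u,v) scales areas by 2.
u-values: -1, -3, -12, -2; range = -1 − (-12) = 11.
v-values: -15, -15, -4, -16; range = -4 − (-16) = 12.
Area = (11 × 12) / 2 = 66.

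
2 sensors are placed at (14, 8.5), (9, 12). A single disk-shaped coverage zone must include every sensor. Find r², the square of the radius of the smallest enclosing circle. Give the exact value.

9.3125

The smallest circle enclosing two points has them as diameter endpoints.
Centre = midpoint = (11.5, 10.25); r² = |(14, 8.5)−(9, 12)|²/4 = 37.25/4 = 9.3125.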